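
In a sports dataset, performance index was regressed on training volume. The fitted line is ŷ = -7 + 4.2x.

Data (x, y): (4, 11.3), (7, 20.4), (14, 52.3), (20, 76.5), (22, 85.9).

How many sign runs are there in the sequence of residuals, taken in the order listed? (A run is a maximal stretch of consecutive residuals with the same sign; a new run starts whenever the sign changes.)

5 runs

x=4: ŷ = -7 + 4.2·4 = 9.8; e = 11.3 − 9.8 = 1.5
x=7: ŷ = -7 + 4.2·7 = 22.4; e = 20.4 − 22.4 = -2
x=14: ŷ = -7 + 4.2·14 = 51.8; e = 52.3 − 51.8 = 0.5
x=20: ŷ = -7 + 4.2·20 = 77; e = 76.5 − 77 = -0.5
x=22: ŷ = -7 + 4.2·22 = 85.4; e = 85.9 − 85.4 = 0.5
Signs: + − + − +
Runs: +×1, −×1, +×1, −×1, +×1 → 5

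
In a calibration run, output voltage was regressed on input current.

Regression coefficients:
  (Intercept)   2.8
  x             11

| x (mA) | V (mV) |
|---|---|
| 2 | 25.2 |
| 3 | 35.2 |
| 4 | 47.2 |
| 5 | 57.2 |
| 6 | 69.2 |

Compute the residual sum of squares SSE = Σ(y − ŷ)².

x=2: V̂ = 2.8 + 11·2 = 24.8; e = 25.2 − 24.8 = 0.4
x=3: V̂ = 2.8 + 11·3 = 35.8; e = 35.2 − 35.8 = -0.6
x=4: V̂ = 2.8 + 11·4 = 46.8; e = 47.2 − 46.8 = 0.4
x=5: V̂ = 2.8 + 11·5 = 57.8; e = 57.2 − 57.8 = -0.6
x=6: V̂ = 2.8 + 11·6 = 68.8; e = 69.2 − 68.8 = 0.4
SSE = 0.16 + 0.36 + 0.16 + 0.36 + 0.16 = 1.2

SSE = 1.2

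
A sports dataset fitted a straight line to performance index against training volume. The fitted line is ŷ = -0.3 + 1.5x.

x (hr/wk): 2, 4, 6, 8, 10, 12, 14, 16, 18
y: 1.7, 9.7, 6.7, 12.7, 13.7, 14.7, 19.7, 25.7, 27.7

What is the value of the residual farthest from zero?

x=2: ŷ = -0.3 + 1.5·2 = 2.7; r = 1.7 − 2.7 = -1
x=4: ŷ = -0.3 + 1.5·4 = 5.7; r = 9.7 − 5.7 = 4
x=6: ŷ = -0.3 + 1.5·6 = 8.7; r = 6.7 − 8.7 = -2
x=8: ŷ = -0.3 + 1.5·8 = 11.7; r = 12.7 − 11.7 = 1
x=10: ŷ = -0.3 + 1.5·10 = 14.7; r = 13.7 − 14.7 = -1
x=12: ŷ = -0.3 + 1.5·12 = 17.7; r = 14.7 − 17.7 = -3
x=14: ŷ = -0.3 + 1.5·14 = 20.7; r = 19.7 − 20.7 = -1
x=16: ŷ = -0.3 + 1.5·16 = 23.7; r = 25.7 − 23.7 = 2
x=18: ŷ = -0.3 + 1.5·18 = 26.7; r = 27.7 − 26.7 = 1
Largest |r| is 4 at x = 4, residual 4.

r = 4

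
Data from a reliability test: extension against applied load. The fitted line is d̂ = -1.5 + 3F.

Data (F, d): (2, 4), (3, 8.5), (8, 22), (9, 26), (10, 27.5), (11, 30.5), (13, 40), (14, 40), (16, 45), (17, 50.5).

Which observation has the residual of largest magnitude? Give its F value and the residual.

F=2: d̂ = -1.5 + 3·2 = 4.5; e = 4 − 4.5 = -0.5
F=3: d̂ = -1.5 + 3·3 = 7.5; e = 8.5 − 7.5 = 1
F=8: d̂ = -1.5 + 3·8 = 22.5; e = 22 − 22.5 = -0.5
F=9: d̂ = -1.5 + 3·9 = 25.5; e = 26 − 25.5 = 0.5
F=10: d̂ = -1.5 + 3·10 = 28.5; e = 27.5 − 28.5 = -1
F=11: d̂ = -1.5 + 3·11 = 31.5; e = 30.5 − 31.5 = -1
F=13: d̂ = -1.5 + 3·13 = 37.5; e = 40 − 37.5 = 2.5
F=14: d̂ = -1.5 + 3·14 = 40.5; e = 40 − 40.5 = -0.5
F=16: d̂ = -1.5 + 3·16 = 46.5; e = 45 − 46.5 = -1.5
F=17: d̂ = -1.5 + 3·17 = 49.5; e = 50.5 − 49.5 = 1
Largest |e| is 2.5 at F = 13, residual 2.5.

F = 13, e = 2.5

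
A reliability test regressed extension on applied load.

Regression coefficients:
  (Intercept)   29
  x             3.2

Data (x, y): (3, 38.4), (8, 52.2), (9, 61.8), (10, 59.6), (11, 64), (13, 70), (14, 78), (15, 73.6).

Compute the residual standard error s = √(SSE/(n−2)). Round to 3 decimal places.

x=3: ŷ = 29 + 3.2·3 = 38.6; r = 38.4 − 38.6 = -0.2
x=8: ŷ = 29 + 3.2·8 = 54.6; r = 52.2 − 54.6 = -2.4
x=9: ŷ = 29 + 3.2·9 = 57.8; r = 61.8 − 57.8 = 4
x=10: ŷ = 29 + 3.2·10 = 61; r = 59.6 − 61 = -1.4
x=11: ŷ = 29 + 3.2·11 = 64.2; r = 64 − 64.2 = -0.2
x=13: ŷ = 29 + 3.2·13 = 70.6; r = 70 − 70.6 = -0.6
x=14: ŷ = 29 + 3.2·14 = 73.8; r = 78 − 73.8 = 4.2
x=15: ŷ = 29 + 3.2·15 = 77; r = 73.6 − 77 = -3.4
SSE = 0.04 + 5.76 + 16 + 1.96 + 0.04 + 0.36 + 17.64 + 11.56 = 53.36
s = √(53.36/6) = √8.89333 ≈ 2.982

s = 2.982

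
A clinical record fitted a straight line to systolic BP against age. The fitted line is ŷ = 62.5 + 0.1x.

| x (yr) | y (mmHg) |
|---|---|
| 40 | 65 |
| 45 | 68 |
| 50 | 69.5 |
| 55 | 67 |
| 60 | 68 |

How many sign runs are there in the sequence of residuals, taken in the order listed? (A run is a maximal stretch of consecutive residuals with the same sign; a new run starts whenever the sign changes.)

x=40: ŷ = 62.5 + 0.1·40 = 66.5; r = 65 − 66.5 = -1.5
x=45: ŷ = 62.5 + 0.1·45 = 67; r = 68 − 67 = 1
x=50: ŷ = 62.5 + 0.1·50 = 67.5; r = 69.5 − 67.5 = 2
x=55: ŷ = 62.5 + 0.1·55 = 68; r = 67 − 68 = -1
x=60: ŷ = 62.5 + 0.1·60 = 68.5; r = 68 − 68.5 = -0.5
Signs: − + + − −
Runs: −×1, +×2, −×2 → 3

3 runs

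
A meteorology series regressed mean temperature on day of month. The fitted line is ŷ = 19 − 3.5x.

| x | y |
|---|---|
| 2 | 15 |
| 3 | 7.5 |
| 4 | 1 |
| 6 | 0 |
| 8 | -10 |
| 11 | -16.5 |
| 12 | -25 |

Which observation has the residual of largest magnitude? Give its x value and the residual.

x=2: ŷ = 19 − 3.5·2 = 12; r = 15 − 12 = 3
x=3: ŷ = 19 − 3.5·3 = 8.5; r = 7.5 − 8.5 = -1
x=4: ŷ = 19 − 3.5·4 = 5; r = 1 − 5 = -4
x=6: ŷ = 19 − 3.5·6 = -2; r = 0 − (-2) = 2
x=8: ŷ = 19 − 3.5·8 = -9; r = -10 − (-9) = -1
x=11: ŷ = 19 − 3.5·11 = -19.5; r = -16.5 − (-19.5) = 3
x=12: ŷ = 19 − 3.5·12 = -23; r = -25 − (-23) = -2
Largest |r| is 4 at x = 4, residual -4.

x = 4, r = -4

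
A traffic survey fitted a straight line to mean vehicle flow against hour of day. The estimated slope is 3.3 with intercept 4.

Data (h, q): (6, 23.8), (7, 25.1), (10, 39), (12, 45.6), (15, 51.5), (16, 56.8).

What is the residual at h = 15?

q̂ = 4 + 3.3·15 = 53.5
r = 51.5 − 53.5 = -2

r = -2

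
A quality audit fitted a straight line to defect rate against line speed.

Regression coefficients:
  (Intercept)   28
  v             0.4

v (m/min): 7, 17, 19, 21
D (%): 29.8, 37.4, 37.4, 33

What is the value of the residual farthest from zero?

v=7: ŷ = 28 + 0.4·7 = 30.8; e = 29.8 − 30.8 = -1
v=17: ŷ = 28 + 0.4·17 = 34.8; e = 37.4 − 34.8 = 2.6
v=19: ŷ = 28 + 0.4·19 = 35.6; e = 37.4 − 35.6 = 1.8
v=21: ŷ = 28 + 0.4·21 = 36.4; e = 33 − 36.4 = -3.4
Largest |e| is 3.4 at v = 21, residual -3.4.

e = -3.4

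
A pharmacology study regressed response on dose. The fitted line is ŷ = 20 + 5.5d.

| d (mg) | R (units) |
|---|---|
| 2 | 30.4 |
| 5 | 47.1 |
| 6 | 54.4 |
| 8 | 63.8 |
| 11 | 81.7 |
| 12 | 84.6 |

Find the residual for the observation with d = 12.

ŷ = 20 + 5.5·12 = 86
e = 84.6 − 86 = -1.4

e = -1.4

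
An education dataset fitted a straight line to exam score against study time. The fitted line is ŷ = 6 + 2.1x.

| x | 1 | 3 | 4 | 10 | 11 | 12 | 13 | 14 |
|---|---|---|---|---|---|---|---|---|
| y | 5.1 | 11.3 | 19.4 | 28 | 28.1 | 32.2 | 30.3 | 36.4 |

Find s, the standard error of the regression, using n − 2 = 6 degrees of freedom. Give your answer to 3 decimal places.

x=1: ŷ = 6 + 2.1·1 = 8.1; e = 5.1 − 8.1 = -3
x=3: ŷ = 6 + 2.1·3 = 12.3; e = 11.3 − 12.3 = -1
x=4: ŷ = 6 + 2.1·4 = 14.4; e = 19.4 − 14.4 = 5
x=10: ŷ = 6 + 2.1·10 = 27; e = 28 − 27 = 1
x=11: ŷ = 6 + 2.1·11 = 29.1; e = 28.1 − 29.1 = -1
x=12: ŷ = 6 + 2.1·12 = 31.2; e = 32.2 − 31.2 = 1
x=13: ŷ = 6 + 2.1·13 = 33.3; e = 30.3 − 33.3 = -3
x=14: ŷ = 6 + 2.1·14 = 35.4; e = 36.4 − 35.4 = 1
SSE = 9 + 1 + 25 + 1 + 1 + 1 + 9 + 1 = 48
s = √(48/6) = √8 ≈ 2.828

s = 2.828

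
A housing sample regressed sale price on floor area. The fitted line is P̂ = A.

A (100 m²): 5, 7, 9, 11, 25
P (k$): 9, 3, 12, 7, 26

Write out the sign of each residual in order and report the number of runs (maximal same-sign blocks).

5 runs

A=5: P̂ = 5 = 5; e = 9 − 5 = 4
A=7: P̂ = 7 = 7; e = 3 − 7 = -4
A=9: P̂ = 9 = 9; e = 12 − 9 = 3
A=11: P̂ = 11 = 11; e = 7 − 11 = -4
A=25: P̂ = 25 = 25; e = 26 − 25 = 1
Signs: + − + − +
Runs: +×1, −×1, +×1, −×1, +×1 → 5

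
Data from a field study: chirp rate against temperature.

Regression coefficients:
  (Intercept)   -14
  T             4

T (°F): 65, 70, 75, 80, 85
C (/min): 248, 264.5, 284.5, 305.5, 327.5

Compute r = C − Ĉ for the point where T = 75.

r = -1.5

Ĉ = -14 + 4·75 = 286
r = 284.5 − 286 = -1.5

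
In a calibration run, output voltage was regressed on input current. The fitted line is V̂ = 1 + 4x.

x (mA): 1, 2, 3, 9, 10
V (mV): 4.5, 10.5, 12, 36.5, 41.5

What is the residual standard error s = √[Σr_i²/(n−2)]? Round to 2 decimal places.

s = 1.15

x=1: V̂ = 1 + 4·1 = 5; r = 4.5 − 5 = -0.5
x=2: V̂ = 1 + 4·2 = 9; r = 10.5 − 9 = 1.5
x=3: V̂ = 1 + 4·3 = 13; r = 12 − 13 = -1
x=9: V̂ = 1 + 4·9 = 37; r = 36.5 − 37 = -0.5
x=10: V̂ = 1 + 4·10 = 41; r = 41.5 − 41 = 0.5
SSE = 0.25 + 2.25 + 1 + 0.25 + 0.25 = 4
s = √(4/3) = √1.33333 ≈ 1.15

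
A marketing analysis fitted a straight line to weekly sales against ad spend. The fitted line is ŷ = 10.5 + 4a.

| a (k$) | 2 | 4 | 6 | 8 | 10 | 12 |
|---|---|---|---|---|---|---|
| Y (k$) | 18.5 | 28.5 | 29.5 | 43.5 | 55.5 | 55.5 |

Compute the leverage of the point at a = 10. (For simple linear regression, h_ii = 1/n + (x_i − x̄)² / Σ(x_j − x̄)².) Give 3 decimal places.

ā = (2 + 4 + 6 + 8 + 10 + 12)/6 = 7
Σ(a − ā)² = 25 + 9 + 1 + 1 + 9 + 25 = 70
h = 1/6 + (3)²/70 = 0.166667 + 0.128571 = 0.295

h = 0.295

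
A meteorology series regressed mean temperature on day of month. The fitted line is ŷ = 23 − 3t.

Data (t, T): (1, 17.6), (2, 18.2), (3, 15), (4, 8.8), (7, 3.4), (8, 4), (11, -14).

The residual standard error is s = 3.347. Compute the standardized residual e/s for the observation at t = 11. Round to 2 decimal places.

ŷ = 23 − 3·11 = -10
e = -14 − (-10) = -4
e/s = -4 / 3.347 = -1.20

-1.20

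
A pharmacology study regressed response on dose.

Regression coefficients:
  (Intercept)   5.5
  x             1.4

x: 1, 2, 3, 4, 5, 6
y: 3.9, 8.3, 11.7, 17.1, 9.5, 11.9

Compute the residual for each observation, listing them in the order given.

-3, 0, 2, 6, -3, -2

x=1: ŷ = 5.5 + 1.4·1 = 6.9; e = 3.9 − 6.9 = -3
x=2: ŷ = 5.5 + 1.4·2 = 8.3; e = 8.3 − 8.3 = 0
x=3: ŷ = 5.5 + 1.4·3 = 9.7; e = 11.7 − 9.7 = 2
x=4: ŷ = 5.5 + 1.4·4 = 11.1; e = 17.1 − 11.1 = 6
x=5: ŷ = 5.5 + 1.4·5 = 12.5; e = 9.5 − 12.5 = -3
x=6: ŷ = 5.5 + 1.4·6 = 13.9; e = 11.9 − 13.9 = -2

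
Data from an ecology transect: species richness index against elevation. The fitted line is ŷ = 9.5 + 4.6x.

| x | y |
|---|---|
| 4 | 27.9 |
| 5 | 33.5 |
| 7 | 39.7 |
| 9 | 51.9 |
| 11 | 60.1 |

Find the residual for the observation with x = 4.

ŷ = 9.5 + 4.6·4 = 27.9
r = 27.9 − 27.9 = 0

r = 0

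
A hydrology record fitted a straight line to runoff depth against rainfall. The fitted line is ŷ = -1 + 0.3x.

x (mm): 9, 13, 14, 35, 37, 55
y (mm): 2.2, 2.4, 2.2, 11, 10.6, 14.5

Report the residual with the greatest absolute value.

x=9: ŷ = -1 + 0.3·9 = 1.7; e = 2.2 − 1.7 = 0.5
x=13: ŷ = -1 + 0.3·13 = 2.9; e = 2.4 − 2.9 = -0.5
x=14: ŷ = -1 + 0.3·14 = 3.2; e = 2.2 − 3.2 = -1
x=35: ŷ = -1 + 0.3·35 = 9.5; e = 11 − 9.5 = 1.5
x=37: ŷ = -1 + 0.3·37 = 10.1; e = 10.6 − 10.1 = 0.5
x=55: ŷ = -1 + 0.3·55 = 15.5; e = 14.5 − 15.5 = -1
Largest |e| is 1.5 at x = 35, residual 1.5.

e = 1.5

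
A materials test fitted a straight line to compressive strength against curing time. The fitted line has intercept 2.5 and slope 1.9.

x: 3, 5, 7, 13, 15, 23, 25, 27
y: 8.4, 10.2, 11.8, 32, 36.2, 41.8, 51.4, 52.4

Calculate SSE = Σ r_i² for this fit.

x=3: ŷ = 2.5 + 1.9·3 = 8.2; r = 8.4 − 8.2 = 0.2
x=5: ŷ = 2.5 + 1.9·5 = 12; r = 10.2 − 12 = -1.8
x=7: ŷ = 2.5 + 1.9·7 = 15.8; r = 11.8 − 15.8 = -4
x=13: ŷ = 2.5 + 1.9·13 = 27.2; r = 32 − 27.2 = 4.8
x=15: ŷ = 2.5 + 1.9·15 = 31; r = 36.2 − 31 = 5.2
x=23: ŷ = 2.5 + 1.9·23 = 46.2; r = 41.8 − 46.2 = -4.4
x=25: ŷ = 2.5 + 1.9·25 = 50; r = 51.4 − 50 = 1.4
x=27: ŷ = 2.5 + 1.9·27 = 53.8; r = 52.4 − 53.8 = -1.4
SSE = 0.04 + 3.24 + 16 + 23.04 + 27.04 + 19.36 + 1.96 + 1.96 = 92.64

SSE = 92.64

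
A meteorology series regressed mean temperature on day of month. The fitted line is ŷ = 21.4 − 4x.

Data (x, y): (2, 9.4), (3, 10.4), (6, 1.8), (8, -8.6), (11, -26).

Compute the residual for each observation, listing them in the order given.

x=2: ŷ = 21.4 − 4·2 = 13.4; r = 9.4 − 13.4 = -4
x=3: ŷ = 21.4 − 4·3 = 9.4; r = 10.4 − 9.4 = 1
x=6: ŷ = 21.4 − 4·6 = -2.6; r = 1.8 − (-2.6) = 4.4
x=8: ŷ = 21.4 − 4·8 = -10.6; r = -8.6 − (-10.6) = 2
x=11: ŷ = 21.4 − 4·11 = -22.6; r = -26 − (-22.6) = -3.4

-4, 1, 4.4, 2, -3.4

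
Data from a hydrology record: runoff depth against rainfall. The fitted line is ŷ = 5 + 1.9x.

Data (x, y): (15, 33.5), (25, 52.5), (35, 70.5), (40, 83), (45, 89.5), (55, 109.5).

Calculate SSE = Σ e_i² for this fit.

x=15: ŷ = 5 + 1.9·15 = 33.5; e = 33.5 − 33.5 = 0
x=25: ŷ = 5 + 1.9·25 = 52.5; e = 52.5 − 52.5 = 0
x=35: ŷ = 5 + 1.9·35 = 71.5; e = 70.5 − 71.5 = -1
x=40: ŷ = 5 + 1.9·40 = 81; e = 83 − 81 = 2
x=45: ŷ = 5 + 1.9·45 = 90.5; e = 89.5 − 90.5 = -1
x=55: ŷ = 5 + 1.9·55 = 109.5; e = 109.5 − 109.5 = 0
SSE = 0 + 0 + 1 + 4 + 1 + 0 = 6

SSE = 6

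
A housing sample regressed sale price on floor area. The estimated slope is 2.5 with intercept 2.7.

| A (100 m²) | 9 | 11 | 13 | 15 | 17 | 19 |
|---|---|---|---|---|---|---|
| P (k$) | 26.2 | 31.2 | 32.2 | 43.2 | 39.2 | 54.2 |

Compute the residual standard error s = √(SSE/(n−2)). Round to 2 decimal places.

A=9: P̂ = 2.7 + 2.5·9 = 25.2; e = 26.2 − 25.2 = 1
A=11: P̂ = 2.7 + 2.5·11 = 30.2; e = 31.2 − 30.2 = 1
A=13: P̂ = 2.7 + 2.5·13 = 35.2; e = 32.2 − 35.2 = -3
A=15: P̂ = 2.7 + 2.5·15 = 40.2; e = 43.2 − 40.2 = 3
A=17: P̂ = 2.7 + 2.5·17 = 45.2; e = 39.2 − 45.2 = -6
A=19: P̂ = 2.7 + 2.5·19 = 50.2; e = 54.2 − 50.2 = 4
SSE = 1 + 1 + 9 + 9 + 36 + 16 = 72
s = √(72/4) = √18 ≈ 4.24

s = 4.24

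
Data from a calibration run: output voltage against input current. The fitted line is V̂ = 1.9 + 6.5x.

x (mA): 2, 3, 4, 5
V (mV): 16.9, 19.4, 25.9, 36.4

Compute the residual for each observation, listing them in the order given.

2, -2, -2, 2

x=2: V̂ = 1.9 + 6.5·2 = 14.9; r = 16.9 − 14.9 = 2
x=3: V̂ = 1.9 + 6.5·3 = 21.4; r = 19.4 − 21.4 = -2
x=4: V̂ = 1.9 + 6.5·4 = 27.9; r = 25.9 − 27.9 = -2
x=5: V̂ = 1.9 + 6.5·5 = 34.4; r = 36.4 − 34.4 = 2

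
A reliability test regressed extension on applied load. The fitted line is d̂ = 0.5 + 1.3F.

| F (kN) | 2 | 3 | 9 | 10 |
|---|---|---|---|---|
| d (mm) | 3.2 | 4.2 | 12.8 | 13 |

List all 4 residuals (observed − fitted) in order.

F=2: d̂ = 0.5 + 1.3·2 = 3.1; e = 3.2 − 3.1 = 0.1
F=3: d̂ = 0.5 + 1.3·3 = 4.4; e = 4.2 − 4.4 = -0.2
F=9: d̂ = 0.5 + 1.3·9 = 12.2; e = 12.8 − 12.2 = 0.6
F=10: d̂ = 0.5 + 1.3·10 = 13.5; e = 13 − 13.5 = -0.5

0.1, -0.2, 0.6, -0.5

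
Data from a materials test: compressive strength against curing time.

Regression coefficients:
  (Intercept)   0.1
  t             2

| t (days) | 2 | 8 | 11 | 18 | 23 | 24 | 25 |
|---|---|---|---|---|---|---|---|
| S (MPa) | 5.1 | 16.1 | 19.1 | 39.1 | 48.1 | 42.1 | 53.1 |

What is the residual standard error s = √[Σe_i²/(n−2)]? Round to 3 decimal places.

s = 3.688

t=2: ŷ = 0.1 + 2·2 = 4.1; e = 5.1 − 4.1 = 1
t=8: ŷ = 0.1 + 2·8 = 16.1; e = 16.1 − 16.1 = 0
t=11: ŷ = 0.1 + 2·11 = 22.1; e = 19.1 − 22.1 = -3
t=18: ŷ = 0.1 + 2·18 = 36.1; e = 39.1 − 36.1 = 3
t=23: ŷ = 0.1 + 2·23 = 46.1; e = 48.1 − 46.1 = 2
t=24: ŷ = 0.1 + 2·24 = 48.1; e = 42.1 − 48.1 = -6
t=25: ŷ = 0.1 + 2·25 = 50.1; e = 53.1 − 50.1 = 3
SSE = 1 + 0 + 9 + 9 + 4 + 36 + 9 = 68
s = √(68/5) = √13.6 ≈ 3.688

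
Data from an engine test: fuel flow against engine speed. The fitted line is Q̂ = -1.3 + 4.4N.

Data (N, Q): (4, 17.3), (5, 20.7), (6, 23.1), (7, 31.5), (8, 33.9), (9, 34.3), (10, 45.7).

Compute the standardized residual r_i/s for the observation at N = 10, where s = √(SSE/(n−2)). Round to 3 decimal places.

N=4: Q̂ = -1.3 + 4.4·4 = 16.3; r = 17.3 − 16.3 = 1
N=5: Q̂ = -1.3 + 4.4·5 = 20.7; r = 20.7 − 20.7 = 0
N=6: Q̂ = -1.3 + 4.4·6 = 25.1; r = 23.1 − 25.1 = -2
N=7: Q̂ = -1.3 + 4.4·7 = 29.5; r = 31.5 − 29.5 = 2
N=8: Q̂ = -1.3 + 4.4·8 = 33.9; r = 33.9 − 33.9 = 0
N=9: Q̂ = -1.3 + 4.4·9 = 38.3; r = 34.3 − 38.3 = -4
N=10: Q̂ = -1.3 + 4.4·10 = 42.7; r = 45.7 − 42.7 = 3
SSE = 1 + 0 + 4 + 4 + 0 + 16 + 9 = 34
s = √(34/5) = 2.60768
r/s = 3 / 2.60768 = 1.150

1.150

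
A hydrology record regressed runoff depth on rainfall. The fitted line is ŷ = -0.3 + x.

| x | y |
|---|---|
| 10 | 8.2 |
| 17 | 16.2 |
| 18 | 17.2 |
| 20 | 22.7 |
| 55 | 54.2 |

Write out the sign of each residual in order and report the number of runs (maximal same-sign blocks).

x=10: ŷ = -0.3 + 10 = 9.7; e = 8.2 − 9.7 = -1.5
x=17: ŷ = -0.3 + 17 = 16.7; e = 16.2 − 16.7 = -0.5
x=18: ŷ = -0.3 + 18 = 17.7; e = 17.2 − 17.7 = -0.5
x=20: ŷ = -0.3 + 20 = 19.7; e = 22.7 − 19.7 = 3
x=55: ŷ = -0.3 + 55 = 54.7; e = 54.2 − 54.7 = -0.5
Signs: − − − + −
Runs: −×3, +×1, −×1 → 3

3 runs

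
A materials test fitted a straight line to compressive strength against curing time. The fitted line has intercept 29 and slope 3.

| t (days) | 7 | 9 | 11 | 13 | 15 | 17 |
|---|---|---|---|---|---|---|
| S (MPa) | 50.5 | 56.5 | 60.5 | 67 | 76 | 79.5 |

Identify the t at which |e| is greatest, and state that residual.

t=7: Ŝ = 29 + 3·7 = 50; e = 50.5 − 50 = 0.5
t=9: Ŝ = 29 + 3·9 = 56; e = 56.5 − 56 = 0.5
t=11: Ŝ = 29 + 3·11 = 62; e = 60.5 − 62 = -1.5
t=13: Ŝ = 29 + 3·13 = 68; e = 67 − 68 = -1
t=15: Ŝ = 29 + 3·15 = 74; e = 76 − 74 = 2
t=17: Ŝ = 29 + 3·17 = 80; e = 79.5 − 80 = -0.5
Largest |e| is 2 at t = 15, residual 2.

t = 15, e = 2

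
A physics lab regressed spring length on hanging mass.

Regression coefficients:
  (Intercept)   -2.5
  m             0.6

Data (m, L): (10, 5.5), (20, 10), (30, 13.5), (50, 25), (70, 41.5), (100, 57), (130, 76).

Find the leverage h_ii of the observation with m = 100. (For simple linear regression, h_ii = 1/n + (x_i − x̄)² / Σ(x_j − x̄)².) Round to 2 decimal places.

h = 0.29

m̄ = (10 + 20 + 30 + 50 + 70 + 100 + 130)/7 = 58.5714
Σ(m − m̄)² = 2359.18 + 1487.76 + 816.327 + 73.4694 + 130.612 + 1716.33 + 5102.04 = 11685.7
h = 1/7 + (41.4286)²/11685.7 = 0.142857 + 0.146874 = 0.29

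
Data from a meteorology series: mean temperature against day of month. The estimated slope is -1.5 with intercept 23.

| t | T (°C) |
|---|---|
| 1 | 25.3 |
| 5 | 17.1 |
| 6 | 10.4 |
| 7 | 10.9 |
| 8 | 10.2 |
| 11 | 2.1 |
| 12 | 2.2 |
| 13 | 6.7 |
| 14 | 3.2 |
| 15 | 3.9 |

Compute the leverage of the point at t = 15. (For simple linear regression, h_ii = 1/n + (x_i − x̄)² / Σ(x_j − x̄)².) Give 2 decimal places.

t̄ = (1 + 5 + 6 + 7 + 8 + 11 + 12 + 13 + 14 + 15)/10 = 9.2
Σ(t − t̄)² = 67.24 + 17.64 + 10.24 + 4.84 + 1.44 + 3.24 + 7.84 + 14.44 + 23.04 + 33.64 = 183.6
h = 1/10 + (5.8)²/183.6 = 0.1 + 0.183224 = 0.28

h = 0.28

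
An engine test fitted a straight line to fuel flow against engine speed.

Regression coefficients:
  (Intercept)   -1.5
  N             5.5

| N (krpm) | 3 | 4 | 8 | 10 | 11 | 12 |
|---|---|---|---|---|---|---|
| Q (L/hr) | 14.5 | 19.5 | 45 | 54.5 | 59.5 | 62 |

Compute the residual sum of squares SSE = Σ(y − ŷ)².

N=3: Q̂ = -1.5 + 5.5·3 = 15; e = 14.5 − 15 = -0.5
N=4: Q̂ = -1.5 + 5.5·4 = 20.5; e = 19.5 − 20.5 = -1
N=8: Q̂ = -1.5 + 5.5·8 = 42.5; e = 45 − 42.5 = 2.5
N=10: Q̂ = -1.5 + 5.5·10 = 53.5; e = 54.5 − 53.5 = 1
N=11: Q̂ = -1.5 + 5.5·11 = 59; e = 59.5 − 59 = 0.5
N=12: Q̂ = -1.5 + 5.5·12 = 64.5; e = 62 − 64.5 = -2.5
SSE = 0.25 + 1 + 6.25 + 1 + 0.25 + 6.25 = 15

SSE = 15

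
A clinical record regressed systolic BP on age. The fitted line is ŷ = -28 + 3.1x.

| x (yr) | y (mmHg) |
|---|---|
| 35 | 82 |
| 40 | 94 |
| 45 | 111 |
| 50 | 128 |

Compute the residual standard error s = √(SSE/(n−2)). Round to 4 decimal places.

x=35: ŷ = -28 + 3.1·35 = 80.5; e = 82 − 80.5 = 1.5
x=40: ŷ = -28 + 3.1·40 = 96; e = 94 − 96 = -2
x=45: ŷ = -28 + 3.1·45 = 111.5; e = 111 − 111.5 = -0.5
x=50: ŷ = -28 + 3.1·50 = 127; e = 128 − 127 = 1
SSE = 2.25 + 4 + 0.25 + 1 = 7.5
s = √(7.5/2) = √3.75 ≈ 1.9365

s = 1.9365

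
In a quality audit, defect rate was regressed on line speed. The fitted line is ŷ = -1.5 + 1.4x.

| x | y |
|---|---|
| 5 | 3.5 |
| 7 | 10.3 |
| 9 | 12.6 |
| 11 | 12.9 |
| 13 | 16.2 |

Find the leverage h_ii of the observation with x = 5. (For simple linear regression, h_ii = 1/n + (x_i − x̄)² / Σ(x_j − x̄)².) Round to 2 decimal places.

h = 0.60

x̄ = (5 + 7 + 9 + 11 + 13)/5 = 9
Σ(x − x̄)² = 16 + 4 + 0 + 4 + 16 = 40
h = 1/5 + (-4)²/40 = 0.2 + 0.4 = 0.60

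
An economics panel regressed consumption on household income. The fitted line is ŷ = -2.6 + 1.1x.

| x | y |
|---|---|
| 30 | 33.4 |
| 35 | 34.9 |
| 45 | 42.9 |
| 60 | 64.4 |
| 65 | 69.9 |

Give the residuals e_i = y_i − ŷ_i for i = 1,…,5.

3, -1, -4, 1, 1

x=30: ŷ = -2.6 + 1.1·30 = 30.4; e = 33.4 − 30.4 = 3
x=35: ŷ = -2.6 + 1.1·35 = 35.9; e = 34.9 − 35.9 = -1
x=45: ŷ = -2.6 + 1.1·45 = 46.9; e = 42.9 − 46.9 = -4
x=60: ŷ = -2.6 + 1.1·60 = 63.4; e = 64.4 − 63.4 = 1
x=65: ŷ = -2.6 + 1.1·65 = 68.9; e = 69.9 − 68.9 = 1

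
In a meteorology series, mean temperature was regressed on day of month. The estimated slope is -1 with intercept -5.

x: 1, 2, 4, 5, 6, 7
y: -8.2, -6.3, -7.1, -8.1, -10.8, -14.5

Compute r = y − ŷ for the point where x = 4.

r = 1.9

ŷ = -5 − 4 = -9
r = -7.1 − (-9) = 1.9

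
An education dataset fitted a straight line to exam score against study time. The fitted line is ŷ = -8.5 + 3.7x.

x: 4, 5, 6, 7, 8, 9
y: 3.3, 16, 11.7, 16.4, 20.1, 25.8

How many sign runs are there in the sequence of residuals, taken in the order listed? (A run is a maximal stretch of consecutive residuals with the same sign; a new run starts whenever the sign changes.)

4 runs

x=4: ŷ = -8.5 + 3.7·4 = 6.3; e = 3.3 − 6.3 = -3
x=5: ŷ = -8.5 + 3.7·5 = 10; e = 16 − 10 = 6
x=6: ŷ = -8.5 + 3.7·6 = 13.7; e = 11.7 − 13.7 = -2
x=7: ŷ = -8.5 + 3.7·7 = 17.4; e = 16.4 − 17.4 = -1
x=8: ŷ = -8.5 + 3.7·8 = 21.1; e = 20.1 − 21.1 = -1
x=9: ŷ = -8.5 + 3.7·9 = 24.8; e = 25.8 − 24.8 = 1
Signs: − + − − − +
Runs: −×1, +×1, −×3, +×1 → 4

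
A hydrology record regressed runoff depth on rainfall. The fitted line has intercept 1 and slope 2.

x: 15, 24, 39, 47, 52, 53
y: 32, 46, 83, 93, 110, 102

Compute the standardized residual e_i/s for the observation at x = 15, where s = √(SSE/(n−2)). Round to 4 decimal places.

x=15: ŷ = 1 + 2·15 = 31; e = 32 − 31 = 1
x=24: ŷ = 1 + 2·24 = 49; e = 46 − 49 = -3
x=39: ŷ = 1 + 2·39 = 79; e = 83 − 79 = 4
x=47: ŷ = 1 + 2·47 = 95; e = 93 − 95 = -2
x=52: ŷ = 1 + 2·52 = 105; e = 110 − 105 = 5
x=53: ŷ = 1 + 2·53 = 107; e = 102 − 107 = -5
SSE = 1 + 9 + 16 + 4 + 25 + 25 = 80
s = √(80/4) = 4.47214
e/s = 1 / 4.47214 = 0.2236

0.2236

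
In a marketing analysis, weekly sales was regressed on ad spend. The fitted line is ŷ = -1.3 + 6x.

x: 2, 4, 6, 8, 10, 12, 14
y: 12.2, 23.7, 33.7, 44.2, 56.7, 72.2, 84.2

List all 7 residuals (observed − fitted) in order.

x=2: ŷ = -1.3 + 6·2 = 10.7; e = 12.2 − 10.7 = 1.5
x=4: ŷ = -1.3 + 6·4 = 22.7; e = 23.7 − 22.7 = 1
x=6: ŷ = -1.3 + 6·6 = 34.7; e = 33.7 − 34.7 = -1
x=8: ŷ = -1.3 + 6·8 = 46.7; e = 44.2 − 46.7 = -2.5
x=10: ŷ = -1.3 + 6·10 = 58.7; e = 56.7 − 58.7 = -2
x=12: ŷ = -1.3 + 6·12 = 70.7; e = 72.2 − 70.7 = 1.5
x=14: ŷ = -1.3 + 6·14 = 82.7; e = 84.2 − 82.7 = 1.5

1.5, 1, -1, -2.5, -2, 1.5, 1.5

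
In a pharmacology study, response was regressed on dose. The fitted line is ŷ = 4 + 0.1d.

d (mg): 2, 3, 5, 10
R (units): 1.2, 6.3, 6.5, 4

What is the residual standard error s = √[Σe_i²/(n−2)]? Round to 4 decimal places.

d=2: ŷ = 4 + 0.1·2 = 4.2; e = 1.2 − 4.2 = -3
d=3: ŷ = 4 + 0.1·3 = 4.3; e = 6.3 − 4.3 = 2
d=5: ŷ = 4 + 0.1·5 = 4.5; e = 6.5 − 4.5 = 2
d=10: ŷ = 4 + 0.1·10 = 5; e = 4 − 5 = -1
SSE = 9 + 4 + 4 + 1 = 18
s = √(18/2) = √9 ≈ 3.0000

s = 3.0000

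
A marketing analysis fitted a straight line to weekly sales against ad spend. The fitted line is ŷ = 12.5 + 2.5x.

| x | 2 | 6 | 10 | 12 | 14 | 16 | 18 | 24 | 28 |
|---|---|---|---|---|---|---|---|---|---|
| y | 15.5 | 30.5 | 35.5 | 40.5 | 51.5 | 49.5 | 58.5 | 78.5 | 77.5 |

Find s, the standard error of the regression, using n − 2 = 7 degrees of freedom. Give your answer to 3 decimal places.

x=2: ŷ = 12.5 + 2.5·2 = 17.5; e = 15.5 − 17.5 = -2
x=6: ŷ = 12.5 + 2.5·6 = 27.5; e = 30.5 − 27.5 = 3
x=10: ŷ = 12.5 + 2.5·10 = 37.5; e = 35.5 − 37.5 = -2
x=12: ŷ = 12.5 + 2.5·12 = 42.5; e = 40.5 − 42.5 = -2
x=14: ŷ = 12.5 + 2.5·14 = 47.5; e = 51.5 − 47.5 = 4
x=16: ŷ = 12.5 + 2.5·16 = 52.5; e = 49.5 − 52.5 = -3
x=18: ŷ = 12.5 + 2.5·18 = 57.5; e = 58.5 − 57.5 = 1
x=24: ŷ = 12.5 + 2.5·24 = 72.5; e = 78.5 − 72.5 = 6
x=28: ŷ = 12.5 + 2.5·28 = 82.5; e = 77.5 − 82.5 = -5
SSE = 4 + 9 + 4 + 4 + 16 + 9 + 1 + 36 + 25 = 108
s = √(108/7) = √15.4286 ≈ 3.928

s = 3.928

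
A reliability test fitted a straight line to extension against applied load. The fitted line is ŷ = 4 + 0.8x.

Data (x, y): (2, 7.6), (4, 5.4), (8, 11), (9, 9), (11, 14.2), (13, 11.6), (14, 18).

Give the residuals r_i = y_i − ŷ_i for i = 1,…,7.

x=2: ŷ = 4 + 0.8·2 = 5.6; r = 7.6 − 5.6 = 2
x=4: ŷ = 4 + 0.8·4 = 7.2; r = 5.4 − 7.2 = -1.8
x=8: ŷ = 4 + 0.8·8 = 10.4; r = 11 − 10.4 = 0.6
x=9: ŷ = 4 + 0.8·9 = 11.2; r = 9 − 11.2 = -2.2
x=11: ŷ = 4 + 0.8·11 = 12.8; r = 14.2 − 12.8 = 1.4
x=13: ŷ = 4 + 0.8·13 = 14.4; r = 11.6 − 14.4 = -2.8
x=14: ŷ = 4 + 0.8·14 = 15.2; r = 18 − 15.2 = 2.8

2, -1.8, 0.6, -2.2, 1.4, -2.8, 2.8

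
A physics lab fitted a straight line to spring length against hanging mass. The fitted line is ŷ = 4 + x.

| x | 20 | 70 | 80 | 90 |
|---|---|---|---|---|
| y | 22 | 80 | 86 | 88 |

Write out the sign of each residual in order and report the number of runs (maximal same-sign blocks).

3 runs

x=20: ŷ = 4 + 20 = 24; e = 22 − 24 = -2
x=70: ŷ = 4 + 70 = 74; e = 80 − 74 = 6
x=80: ŷ = 4 + 80 = 84; e = 86 − 84 = 2
x=90: ŷ = 4 + 90 = 94; e = 88 − 94 = -6
Signs: − + + −
Runs: −×1, +×2, −×1 → 3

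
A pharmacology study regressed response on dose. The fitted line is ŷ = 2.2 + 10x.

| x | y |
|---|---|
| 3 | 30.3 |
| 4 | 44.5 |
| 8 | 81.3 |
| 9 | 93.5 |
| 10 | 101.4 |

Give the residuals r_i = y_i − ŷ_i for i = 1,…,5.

x=3: ŷ = 2.2 + 10·3 = 32.2; r = 30.3 − 32.2 = -1.9
x=4: ŷ = 2.2 + 10·4 = 42.2; r = 44.5 − 42.2 = 2.3
x=8: ŷ = 2.2 + 10·8 = 82.2; r = 81.3 − 82.2 = -0.9
x=9: ŷ = 2.2 + 10·9 = 92.2; r = 93.5 − 92.2 = 1.3
x=10: ŷ = 2.2 + 10·10 = 102.2; r = 101.4 − 102.2 = -0.8

-1.9, 2.3, -0.9, 1.3, -0.8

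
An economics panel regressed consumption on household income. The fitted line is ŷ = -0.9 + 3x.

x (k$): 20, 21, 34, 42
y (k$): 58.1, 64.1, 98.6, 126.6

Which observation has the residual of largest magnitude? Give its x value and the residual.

x = 34, e = -2.5

x=20: ŷ = -0.9 + 3·20 = 59.1; e = 58.1 − 59.1 = -1
x=21: ŷ = -0.9 + 3·21 = 62.1; e = 64.1 − 62.1 = 2
x=34: ŷ = -0.9 + 3·34 = 101.1; e = 98.6 − 101.1 = -2.5
x=42: ŷ = -0.9 + 3·42 = 125.1; e = 126.6 − 125.1 = 1.5
Largest |e| is 2.5 at x = 34, residual -2.5.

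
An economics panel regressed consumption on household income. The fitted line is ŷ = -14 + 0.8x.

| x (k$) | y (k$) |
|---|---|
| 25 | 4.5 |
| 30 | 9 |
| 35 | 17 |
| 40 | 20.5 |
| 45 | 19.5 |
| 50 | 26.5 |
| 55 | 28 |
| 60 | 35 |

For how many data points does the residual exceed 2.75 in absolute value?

x=25: ŷ = -14 + 0.8·25 = 6; r = 4.5 − 6 = -1.5
x=30: ŷ = -14 + 0.8·30 = 10; r = 9 − 10 = -1
x=35: ŷ = -14 + 0.8·35 = 14; r = 17 − 14 = 3
x=40: ŷ = -14 + 0.8·40 = 18; r = 20.5 − 18 = 2.5
x=45: ŷ = -14 + 0.8·45 = 22; r = 19.5 − 22 = -2.5
x=50: ŷ = -14 + 0.8·50 = 26; r = 26.5 − 26 = 0.5
x=55: ŷ = -14 + 0.8·55 = 30; r = 28 − 30 = -2
x=60: ŷ = -14 + 0.8·60 = 34; r = 35 − 34 = 1
|r| > 2.75: x=35 (|r|=3) → 1

1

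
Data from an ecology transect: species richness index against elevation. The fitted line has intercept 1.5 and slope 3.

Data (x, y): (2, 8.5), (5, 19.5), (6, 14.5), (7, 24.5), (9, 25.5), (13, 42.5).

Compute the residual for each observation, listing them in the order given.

1, 3, -5, 2, -3, 2

x=2: ŷ = 1.5 + 3·2 = 7.5; r = 8.5 − 7.5 = 1
x=5: ŷ = 1.5 + 3·5 = 16.5; r = 19.5 − 16.5 = 3
x=6: ŷ = 1.5 + 3·6 = 19.5; r = 14.5 − 19.5 = -5
x=7: ŷ = 1.5 + 3·7 = 22.5; r = 24.5 − 22.5 = 2
x=9: ŷ = 1.5 + 3·9 = 28.5; r = 25.5 − 28.5 = -3
x=13: ŷ = 1.5 + 3·13 = 40.5; r = 42.5 − 40.5 = 2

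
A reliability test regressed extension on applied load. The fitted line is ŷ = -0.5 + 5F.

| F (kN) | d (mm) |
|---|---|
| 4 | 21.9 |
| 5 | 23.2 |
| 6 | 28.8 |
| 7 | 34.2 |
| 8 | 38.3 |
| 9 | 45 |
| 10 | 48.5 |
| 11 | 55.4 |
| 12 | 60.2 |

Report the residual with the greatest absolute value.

r = 2.4

F=4: ŷ = -0.5 + 5·4 = 19.5; r = 21.9 − 19.5 = 2.4
F=5: ŷ = -0.5 + 5·5 = 24.5; r = 23.2 − 24.5 = -1.3
F=6: ŷ = -0.5 + 5·6 = 29.5; r = 28.8 − 29.5 = -0.7
F=7: ŷ = -0.5 + 5·7 = 34.5; r = 34.2 − 34.5 = -0.3
F=8: ŷ = -0.5 + 5·8 = 39.5; r = 38.3 − 39.5 = -1.2
F=9: ŷ = -0.5 + 5·9 = 44.5; r = 45 − 44.5 = 0.5
F=10: ŷ = -0.5 + 5·10 = 49.5; r = 48.5 − 49.5 = -1
F=11: ŷ = -0.5 + 5·11 = 54.5; r = 55.4 − 54.5 = 0.9
F=12: ŷ = -0.5 + 5·12 = 59.5; r = 60.2 − 59.5 = 0.7
Largest |r| is 2.4 at F = 4, residual 2.4.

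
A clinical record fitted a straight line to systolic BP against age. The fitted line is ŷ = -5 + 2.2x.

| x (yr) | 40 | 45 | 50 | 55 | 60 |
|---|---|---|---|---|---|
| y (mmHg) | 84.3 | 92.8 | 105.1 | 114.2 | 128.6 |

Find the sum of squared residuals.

SSE = 8.94

x=40: ŷ = -5 + 2.2·40 = 83; e = 84.3 − 83 = 1.3
x=45: ŷ = -5 + 2.2·45 = 94; e = 92.8 − 94 = -1.2
x=50: ŷ = -5 + 2.2·50 = 105; e = 105.1 − 105 = 0.1
x=55: ŷ = -5 + 2.2·55 = 116; e = 114.2 − 116 = -1.8
x=60: ŷ = -5 + 2.2·60 = 127; e = 128.6 − 127 = 1.6
SSE = 1.69 + 1.44 + 0.01 + 3.24 + 2.56 = 8.94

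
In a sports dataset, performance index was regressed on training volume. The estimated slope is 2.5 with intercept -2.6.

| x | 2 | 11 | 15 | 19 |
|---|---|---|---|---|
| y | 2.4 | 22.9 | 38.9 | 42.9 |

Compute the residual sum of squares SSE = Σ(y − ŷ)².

SSE = 24

x=2: ŷ = -2.6 + 2.5·2 = 2.4; e = 2.4 − 2.4 = 0
x=11: ŷ = -2.6 + 2.5·11 = 24.9; e = 22.9 − 24.9 = -2
x=15: ŷ = -2.6 + 2.5·15 = 34.9; e = 38.9 − 34.9 = 4
x=19: ŷ = -2.6 + 2.5·19 = 44.9; e = 42.9 − 44.9 = -2
SSE = 0 + 4 + 16 + 4 = 24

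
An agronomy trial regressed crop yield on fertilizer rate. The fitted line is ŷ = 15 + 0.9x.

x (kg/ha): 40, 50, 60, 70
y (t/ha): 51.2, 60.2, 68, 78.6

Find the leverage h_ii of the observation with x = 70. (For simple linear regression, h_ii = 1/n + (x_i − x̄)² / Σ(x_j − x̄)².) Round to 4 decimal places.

x̄ = (40 + 50 + 60 + 70)/4 = 55
Σ(x − x̄)² = 225 + 25 + 25 + 225 = 500
h = 1/4 + (15)²/500 = 0.25 + 0.45 = 0.7000

h = 0.7000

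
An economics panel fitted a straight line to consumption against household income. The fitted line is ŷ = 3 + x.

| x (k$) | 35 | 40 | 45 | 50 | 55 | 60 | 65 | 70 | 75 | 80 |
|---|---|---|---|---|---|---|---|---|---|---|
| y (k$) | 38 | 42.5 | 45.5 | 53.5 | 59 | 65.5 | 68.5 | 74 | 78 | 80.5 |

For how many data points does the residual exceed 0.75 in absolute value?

5

x=35: ŷ = 3 + 35 = 38; e = 38 − 38 = 0
x=40: ŷ = 3 + 40 = 43; e = 42.5 − 43 = -0.5
x=45: ŷ = 3 + 45 = 48; e = 45.5 − 48 = -2.5
x=50: ŷ = 3 + 50 = 53; e = 53.5 − 53 = 0.5
x=55: ŷ = 3 + 55 = 58; e = 59 − 58 = 1
x=60: ŷ = 3 + 60 = 63; e = 65.5 − 63 = 2.5
x=65: ŷ = 3 + 65 = 68; e = 68.5 − 68 = 0.5
x=70: ŷ = 3 + 70 = 73; e = 74 − 73 = 1
x=75: ŷ = 3 + 75 = 78; e = 78 − 78 = 0
x=80: ŷ = 3 + 80 = 83; e = 80.5 − 83 = -2.5
|e| > 0.75: x=45 (|e|=2.5), x=55 (|e|=1), x=60 (|e|=2.5), x=70 (|e|=1), x=80 (|e|=2.5) → 5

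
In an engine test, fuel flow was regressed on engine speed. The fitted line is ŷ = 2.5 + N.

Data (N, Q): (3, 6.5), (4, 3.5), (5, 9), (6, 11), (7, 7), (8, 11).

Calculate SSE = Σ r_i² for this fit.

N=3: ŷ = 2.5 + 3 = 5.5; r = 6.5 − 5.5 = 1
N=4: ŷ = 2.5 + 4 = 6.5; r = 3.5 − 6.5 = -3
N=5: ŷ = 2.5 + 5 = 7.5; r = 9 − 7.5 = 1.5
N=6: ŷ = 2.5 + 6 = 8.5; r = 11 − 8.5 = 2.5
N=7: ŷ = 2.5 + 7 = 9.5; r = 7 − 9.5 = -2.5
N=8: ŷ = 2.5 + 8 = 10.5; r = 11 − 10.5 = 0.5
SSE = 1 + 9 + 2.25 + 6.25 + 6.25 + 0.25 = 25

SSE = 25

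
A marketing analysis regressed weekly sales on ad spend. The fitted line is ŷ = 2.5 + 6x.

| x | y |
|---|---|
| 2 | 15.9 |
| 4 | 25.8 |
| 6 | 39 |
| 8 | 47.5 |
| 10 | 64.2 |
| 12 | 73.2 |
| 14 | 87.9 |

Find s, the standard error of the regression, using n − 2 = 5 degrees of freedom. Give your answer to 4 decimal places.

s = 1.9100

x=2: ŷ = 2.5 + 6·2 = 14.5; e = 15.9 − 14.5 = 1.4
x=4: ŷ = 2.5 + 6·4 = 26.5; e = 25.8 − 26.5 = -0.7
x=6: ŷ = 2.5 + 6·6 = 38.5; e = 39 − 38.5 = 0.5
x=8: ŷ = 2.5 + 6·8 = 50.5; e = 47.5 − 50.5 = -3
x=10: ŷ = 2.5 + 6·10 = 62.5; e = 64.2 − 62.5 = 1.7
x=12: ŷ = 2.5 + 6·12 = 74.5; e = 73.2 − 74.5 = -1.3
x=14: ŷ = 2.5 + 6·14 = 86.5; e = 87.9 − 86.5 = 1.4
SSE = 1.96 + 0.49 + 0.25 + 9 + 2.89 + 1.69 + 1.96 = 18.24
s = √(18.24/5) = √3.648 ≈ 1.9100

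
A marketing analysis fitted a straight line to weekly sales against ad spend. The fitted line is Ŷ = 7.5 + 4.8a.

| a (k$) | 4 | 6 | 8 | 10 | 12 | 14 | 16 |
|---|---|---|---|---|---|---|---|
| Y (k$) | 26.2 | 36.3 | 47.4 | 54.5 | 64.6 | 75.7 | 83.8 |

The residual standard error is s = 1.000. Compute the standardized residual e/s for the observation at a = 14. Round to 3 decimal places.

1.000

Ŷ = 7.5 + 4.8·14 = 74.7
e = 75.7 − 74.7 = 1
e/s = 1 / 1.000 = 1.000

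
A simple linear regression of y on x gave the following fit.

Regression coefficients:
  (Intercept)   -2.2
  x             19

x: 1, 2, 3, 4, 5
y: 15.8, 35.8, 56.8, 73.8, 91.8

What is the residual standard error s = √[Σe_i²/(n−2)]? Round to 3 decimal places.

x=1: ŷ = -2.2 + 19·1 = 16.8; e = 15.8 − 16.8 = -1
x=2: ŷ = -2.2 + 19·2 = 35.8; e = 35.8 − 35.8 = 0
x=3: ŷ = -2.2 + 19·3 = 54.8; e = 56.8 − 54.8 = 2
x=4: ŷ = -2.2 + 19·4 = 73.8; e = 73.8 − 73.8 = 0
x=5: ŷ = -2.2 + 19·5 = 92.8; e = 91.8 − 92.8 = -1
SSE = 1 + 0 + 4 + 0 + 1 = 6
s = √(6/3) = √2 ≈ 1.414

s = 1.414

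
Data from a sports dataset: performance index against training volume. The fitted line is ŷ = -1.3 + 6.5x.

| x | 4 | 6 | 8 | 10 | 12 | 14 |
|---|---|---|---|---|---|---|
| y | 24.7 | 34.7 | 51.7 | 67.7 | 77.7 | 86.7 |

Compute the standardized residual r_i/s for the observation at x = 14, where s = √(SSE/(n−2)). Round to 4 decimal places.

x=4: ŷ = -1.3 + 6.5·4 = 24.7; r = 24.7 − 24.7 = 0
x=6: ŷ = -1.3 + 6.5·6 = 37.7; r = 34.7 − 37.7 = -3
x=8: ŷ = -1.3 + 6.5·8 = 50.7; r = 51.7 − 50.7 = 1
x=10: ŷ = -1.3 + 6.5·10 = 63.7; r = 67.7 − 63.7 = 4
x=12: ŷ = -1.3 + 6.5·12 = 76.7; r = 77.7 − 76.7 = 1
x=14: ŷ = -1.3 + 6.5·14 = 89.7; r = 86.7 − 89.7 = -3
SSE = 0 + 9 + 1 + 16 + 1 + 9 = 36
s = √(36/4) = 3
r/s = -3 / 3 = -1.0000

-1.0000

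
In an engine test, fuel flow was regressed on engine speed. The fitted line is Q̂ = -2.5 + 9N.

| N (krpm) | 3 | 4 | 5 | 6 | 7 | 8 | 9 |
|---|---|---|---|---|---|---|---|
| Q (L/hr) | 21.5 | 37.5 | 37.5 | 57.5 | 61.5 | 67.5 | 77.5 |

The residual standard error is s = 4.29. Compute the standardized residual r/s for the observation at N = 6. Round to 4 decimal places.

1.3986

Q̂ = -2.5 + 9·6 = 51.5
r = 57.5 − 51.5 = 6
r/s = 6 / 4.29 = 1.3986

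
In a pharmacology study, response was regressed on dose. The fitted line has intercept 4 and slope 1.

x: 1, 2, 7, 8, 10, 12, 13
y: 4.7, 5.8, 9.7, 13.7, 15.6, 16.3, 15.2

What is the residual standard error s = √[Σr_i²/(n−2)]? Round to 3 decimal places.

x=1: ŷ = 4 + 1 = 5; r = 4.7 − 5 = -0.3
x=2: ŷ = 4 + 2 = 6; r = 5.8 − 6 = -0.2
x=7: ŷ = 4 + 7 = 11; r = 9.7 − 11 = -1.3
x=8: ŷ = 4 + 8 = 12; r = 13.7 − 12 = 1.7
x=10: ŷ = 4 + 10 = 14; r = 15.6 − 14 = 1.6
x=12: ŷ = 4 + 12 = 16; r = 16.3 − 16 = 0.3
x=13: ŷ = 4 + 13 = 17; r = 15.2 − 17 = -1.8
SSE = 0.09 + 0.04 + 1.69 + 2.89 + 2.56 + 0.09 + 3.24 = 10.6
s = √(10.6/5) = √2.12 ≈ 1.456

s = 1.456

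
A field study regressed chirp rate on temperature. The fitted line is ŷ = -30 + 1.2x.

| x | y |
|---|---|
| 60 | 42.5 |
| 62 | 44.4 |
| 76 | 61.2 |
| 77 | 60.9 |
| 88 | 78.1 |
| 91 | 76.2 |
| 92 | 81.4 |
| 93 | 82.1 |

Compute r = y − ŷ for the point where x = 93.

r = 0.5

ŷ = -30 + 1.2·93 = 81.6
r = 82.1 − 81.6 = 0.5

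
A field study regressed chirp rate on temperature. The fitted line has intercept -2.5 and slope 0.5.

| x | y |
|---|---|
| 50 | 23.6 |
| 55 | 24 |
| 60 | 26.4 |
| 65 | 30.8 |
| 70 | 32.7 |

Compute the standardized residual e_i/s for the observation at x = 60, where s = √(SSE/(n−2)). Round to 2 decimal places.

x=50: ŷ = -2.5 + 0.5·50 = 22.5; e = 23.6 − 22.5 = 1.1
x=55: ŷ = -2.5 + 0.5·55 = 25; e = 24 − 25 = -1
x=60: ŷ = -2.5 + 0.5·60 = 27.5; e = 26.4 − 27.5 = -1.1
x=65: ŷ = -2.5 + 0.5·65 = 30; e = 30.8 − 30 = 0.8
x=70: ŷ = -2.5 + 0.5·70 = 32.5; e = 32.7 − 32.5 = 0.2
SSE = 1.21 + 1 + 1.21 + 0.64 + 0.04 = 4.1
s = √(4.1/3) = 1.16905
e/s = -1.1 / 1.16905 = -0.94

-0.94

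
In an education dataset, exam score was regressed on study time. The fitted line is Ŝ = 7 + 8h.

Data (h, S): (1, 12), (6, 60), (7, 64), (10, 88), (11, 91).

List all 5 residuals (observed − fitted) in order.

h=1: Ŝ = 7 + 8·1 = 15; r = 12 − 15 = -3
h=6: Ŝ = 7 + 8·6 = 55; r = 60 − 55 = 5
h=7: Ŝ = 7 + 8·7 = 63; r = 64 − 63 = 1
h=10: Ŝ = 7 + 8·10 = 87; r = 88 − 87 = 1
h=11: Ŝ = 7 + 8·11 = 95; r = 91 − 95 = -4

-3, 5, 1, 1, -4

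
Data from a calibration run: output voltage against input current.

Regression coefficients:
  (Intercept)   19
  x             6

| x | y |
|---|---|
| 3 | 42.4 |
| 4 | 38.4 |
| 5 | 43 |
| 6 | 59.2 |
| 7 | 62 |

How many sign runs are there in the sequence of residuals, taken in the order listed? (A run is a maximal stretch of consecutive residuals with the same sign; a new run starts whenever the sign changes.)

3 runs

x=3: ŷ = 19 + 6·3 = 37; r = 42.4 − 37 = 5.4
x=4: ŷ = 19 + 6·4 = 43; r = 38.4 − 43 = -4.6
x=5: ŷ = 19 + 6·5 = 49; r = 43 − 49 = -6
x=6: ŷ = 19 + 6·6 = 55; r = 59.2 − 55 = 4.2
x=7: ŷ = 19 + 6·7 = 61; r = 62 − 61 = 1
Signs: + − − + +
Runs: +×1, −×2, +×2 → 3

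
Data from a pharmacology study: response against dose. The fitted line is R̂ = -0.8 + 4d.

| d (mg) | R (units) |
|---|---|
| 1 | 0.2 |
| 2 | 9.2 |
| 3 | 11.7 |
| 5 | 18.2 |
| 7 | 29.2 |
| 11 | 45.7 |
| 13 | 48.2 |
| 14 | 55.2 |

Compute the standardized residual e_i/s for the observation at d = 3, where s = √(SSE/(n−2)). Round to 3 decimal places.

d=1: R̂ = -0.8 + 4·1 = 3.2; e = 0.2 − 3.2 = -3
d=2: R̂ = -0.8 + 4·2 = 7.2; e = 9.2 − 7.2 = 2
d=3: R̂ = -0.8 + 4·3 = 11.2; e = 11.7 − 11.2 = 0.5
d=5: R̂ = -0.8 + 4·5 = 19.2; e = 18.2 − 19.2 = -1
d=7: R̂ = -0.8 + 4·7 = 27.2; e = 29.2 − 27.2 = 2
d=11: R̂ = -0.8 + 4·11 = 43.2; e = 45.7 − 43.2 = 2.5
d=13: R̂ = -0.8 + 4·13 = 51.2; e = 48.2 − 51.2 = -3
d=14: R̂ = -0.8 + 4·14 = 55.2; e = 55.2 − 55.2 = 0
SSE = 9 + 4 + 0.25 + 1 + 4 + 6.25 + 9 + 0 = 33.5
s = √(33.5/6) = 2.36291
e/s = 0.5 / 2.36291 = 0.212

0.212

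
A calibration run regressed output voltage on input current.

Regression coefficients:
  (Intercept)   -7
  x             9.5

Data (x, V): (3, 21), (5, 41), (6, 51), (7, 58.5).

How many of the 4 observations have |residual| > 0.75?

2

x=3: V̂ = -7 + 9.5·3 = 21.5; r = 21 − 21.5 = -0.5
x=5: V̂ = -7 + 9.5·5 = 40.5; r = 41 − 40.5 = 0.5
x=6: V̂ = -7 + 9.5·6 = 50; r = 51 − 50 = 1
x=7: V̂ = -7 + 9.5·7 = 59.5; r = 58.5 − 59.5 = -1
|r| > 0.75: x=6 (|r|=1), x=7 (|r|=1) → 2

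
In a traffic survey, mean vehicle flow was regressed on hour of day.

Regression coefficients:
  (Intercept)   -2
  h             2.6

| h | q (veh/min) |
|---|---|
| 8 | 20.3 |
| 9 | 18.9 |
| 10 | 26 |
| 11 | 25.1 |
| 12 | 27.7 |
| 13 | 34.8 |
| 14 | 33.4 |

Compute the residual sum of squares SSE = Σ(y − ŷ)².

h=8: ŷ = -2 + 2.6·8 = 18.8; r = 20.3 − 18.8 = 1.5
h=9: ŷ = -2 + 2.6·9 = 21.4; r = 18.9 − 21.4 = -2.5
h=10: ŷ = -2 + 2.6·10 = 24; r = 26 − 24 = 2
h=11: ŷ = -2 + 2.6·11 = 26.6; r = 25.1 − 26.6 = -1.5
h=12: ŷ = -2 + 2.6·12 = 29.2; r = 27.7 − 29.2 = -1.5
h=13: ŷ = -2 + 2.6·13 = 31.8; r = 34.8 − 31.8 = 3
h=14: ŷ = -2 + 2.6·14 = 34.4; r = 33.4 − 34.4 = -1
SSE = 2.25 + 6.25 + 4 + 2.25 + 2.25 + 9 + 1 = 27

SSE = 27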